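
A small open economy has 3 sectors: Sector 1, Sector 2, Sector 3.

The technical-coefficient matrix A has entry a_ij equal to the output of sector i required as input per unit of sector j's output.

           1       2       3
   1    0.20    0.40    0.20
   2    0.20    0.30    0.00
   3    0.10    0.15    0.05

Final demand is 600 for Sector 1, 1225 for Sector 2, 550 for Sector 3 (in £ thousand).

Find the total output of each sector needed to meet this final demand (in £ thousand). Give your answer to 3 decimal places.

I − A =
  [   0.80    -0.40    -0.20]
  [  -0.20     0.70     0.00]
  [  -0.10    -0.15     0.95]
Cofactors of I−A, C_ij = (−1)^(i+j)·(minor ij) (rows/columns in the sector order above):
  C_11 = (0.70)(0.95) − (0.00)(-0.15) = 0.6650
  C_12 = −[(-0.20)(0.95) − (0.00)(-0.10)] = 0.1900
  C_13 = (-0.20)(-0.15) − (0.70)(-0.10) = 0.1000
  C_21 = −[(-0.40)(0.95) − (-0.20)(-0.15)] = 0.4100
  C_22 = (0.80)(0.95) − (-0.20)(-0.10) = 0.7400
  C_23 = −[(0.80)(-0.15) − (-0.40)(-0.10)] = 0.1600
  C_31 = (-0.40)(0.00) − (-0.20)(0.70) = 0.1400
  C_32 = −[(0.80)(0.00) − (-0.20)(-0.20)] = 0.0400
  C_33 = (0.80)(0.70) − (-0.40)(-0.20) = 0.4800
det(I−A) = Σ_j (I−A)_1j·C_1j = (0.80)(0.6650) + (-0.40)(0.1900) + (-0.20)(0.1000) = 0.4360
adj(I−A) = Cᵀ =
  [ 0.6650   0.4100   0.1400]
  [ 0.1900   0.7400   0.0400]
  [ 0.1000   0.1600   0.4800]
(I − A)⁻¹ = adj(I−A) / det(I−A) ≈
  [   1.5252     0.9404     0.3211]
  [   0.4358     1.6972     0.0917]
  [   0.2294     0.3670     1.1009]
x = (I − A)⁻¹ d = adj(I−A)·d / det(I−A), with det(I−A) = 0.4360:
  x_1 = (0.6650·600 + 0.4100·1225 + 0.1400·550) / 0.4360 = 978.25 / 0.4360 ≈ 2243.693
  x_2 = (0.1900·600 + 0.7400·1225 + 0.0400·550) / 0.4360 = 1042.50 / 0.4360 ≈ 2391.055
  x_3 = (0.1000·600 + 0.1600·1225 + 0.4800·550) / 0.4360 = 520.00 / 0.4360 ≈ 1192.661

x_1 = 2243.693, x_2 = 2391.055, x_3 = 1192.661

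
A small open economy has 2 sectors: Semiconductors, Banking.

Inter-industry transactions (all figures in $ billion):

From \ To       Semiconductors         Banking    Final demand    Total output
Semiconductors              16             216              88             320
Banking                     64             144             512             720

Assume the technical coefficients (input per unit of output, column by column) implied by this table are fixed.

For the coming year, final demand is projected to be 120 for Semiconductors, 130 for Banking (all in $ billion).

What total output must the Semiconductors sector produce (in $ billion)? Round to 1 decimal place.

Technical coefficients a_ij = z_ij / X_j:
  a_11 = 16/320 = 0.05, a_21 = 64/320 = 0.20
  a_12 = 216/720 = 0.30, a_22 = 144/720 = 0.20
I − A =
  [   0.95    -0.30]
  [  -0.20     0.80]
det(I−A) = (0.95)(0.80) − (-0.30)(-0.20) = 0.7000
adj(I−A) = [[0.80, 0.30], [0.20, 0.95]]
(I − A)⁻¹ = adj(I−A) / det(I−A) ≈
  [   1.1429     0.4286]
  [   0.2857     1.3571]
x = (I − A)⁻¹ d = adj(I−A)·d / det(I−A), with det(I−A) = 0.7000:
  x_1 = (0.80·120 + 0.30·130) / 0.7000 = 135.00 / 0.7000 ≈ 192.9
  x_2 = (0.20·120 + 0.95·130) / 0.7000 = 147.50 / 0.7000 ≈ 210.7

x_1 = 192.9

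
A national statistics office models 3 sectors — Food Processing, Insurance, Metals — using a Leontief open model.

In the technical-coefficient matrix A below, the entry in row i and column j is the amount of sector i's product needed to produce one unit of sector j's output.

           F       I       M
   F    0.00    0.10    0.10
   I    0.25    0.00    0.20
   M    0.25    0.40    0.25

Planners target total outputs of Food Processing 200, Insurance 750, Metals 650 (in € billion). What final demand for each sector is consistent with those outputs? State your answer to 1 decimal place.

d_F = 60.0, d_I = 570.0, d_M = 137.5

I − A =
  [   1.00    -0.10    -0.10]
  [  -0.25     1.00    -0.20]
  [  -0.25    -0.40     0.75]
d = (I − A) x:
  d_F = (+1.00)·200 + (-0.10)·750 + (-0.10)·650 = 60.0
  d_I = (-0.25)·200 + (+1.00)·750 + (-0.20)·650 = 570.0
  d_M = (-0.25)·200 + (-0.40)·750 + (+0.75)·650 = 137.5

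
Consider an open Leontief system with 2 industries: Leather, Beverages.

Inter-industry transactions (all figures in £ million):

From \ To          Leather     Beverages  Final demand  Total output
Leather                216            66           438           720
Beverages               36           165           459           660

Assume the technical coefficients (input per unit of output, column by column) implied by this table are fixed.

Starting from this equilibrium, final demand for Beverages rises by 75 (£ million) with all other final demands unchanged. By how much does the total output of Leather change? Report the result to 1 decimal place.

Technical coefficients a_ij = z_ij / X_j:
  a_LL = 216/720 = 0.30, a_BL = 36/720 = 0.05
  a_LB = 66/660 = 0.10, a_BB = 165/660 = 0.25
I − A =
  [   0.70    -0.10]
  [  -0.05     0.75]
det(I−A) = (0.70)(0.75) − (-0.10)(-0.05) = 0.5200
adj(I−A) = [[0.75, 0.10], [0.05, 0.70]]
(I − A)⁻¹ = adj(I−A) / det(I−A) ≈
  [   1.4423     0.1923]
  [   0.0962     1.3462]
Δx = (I − A)⁻¹ Δd with Δd having +75 in the Beverages component and 0 elsewhere.
So Δx_L = L_LB · (+75), where L_LB = adj(I−A)_LB / det(I−A) = 0.10 / 0.5200.
Δx_L = 0.10 × (+75) / 0.5200 = 7.50 / 0.5200 ≈ 14.4.

Δx_L = 14.4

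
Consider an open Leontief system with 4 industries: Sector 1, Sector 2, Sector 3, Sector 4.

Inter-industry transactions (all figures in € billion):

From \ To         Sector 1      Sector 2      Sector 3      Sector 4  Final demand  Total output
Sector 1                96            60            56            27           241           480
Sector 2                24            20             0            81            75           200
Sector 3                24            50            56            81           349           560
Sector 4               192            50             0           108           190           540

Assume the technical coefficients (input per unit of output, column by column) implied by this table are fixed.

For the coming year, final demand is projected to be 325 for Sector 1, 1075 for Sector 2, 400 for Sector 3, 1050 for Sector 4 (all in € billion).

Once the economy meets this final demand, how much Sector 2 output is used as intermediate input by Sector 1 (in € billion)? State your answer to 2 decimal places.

Technical coefficients a_ij = z_ij / X_j:
  a_11 = 96/480 = 0.20, a_21 = 24/480 = 0.05, a_31 = 24/480 = 0.05, a_41 = 192/480 = 0.40
  a_12 = 60/200 = 0.30, a_22 = 20/200 = 0.10, a_32 = 50/200 = 0.25, a_42 = 50/200 = 0.25
  a_13 = 56/560 = 0.10, a_23 = 0/560 = 0.00, a_33 = 56/560 = 0.10, a_43 = 0/560 = 0.00
  a_14 = 27/540 = 0.05, a_24 = 81/540 = 0.15, a_34 = 81/540 = 0.15, a_44 = 108/540 = 0.20
I − A =
  [   0.80    -0.30    -0.10    -0.05]
  [  -0.05     0.90     0.00    -0.15]
  [  -0.05    -0.25     0.90    -0.15]
  [  -0.40    -0.25     0.00     0.80]
Compute the cofactors C_ij = (−1)^(i+j)·(3×3 minor ij) of I−A; the adjugate is their transpose:
adj(I−A) = Cᵀ =
  [ 0.614250   0.251000   0.068250   0.098250]
  [ 0.090000   0.548000   0.010000   0.110250]
  [ 0.115000   0.215625   0.497375   0.140875]
  [ 0.335250   0.296750   0.037250   0.628750]
det(I−A) = Σ_j (I−A)_1j·C_1j = (0.80)(0.614250) + (-0.30)(0.090000) + (-0.10)(0.115000) + (-0.05)(0.335250) = 0.4361375
(I − A)⁻¹ = adj(I−A) / det(I−A) ≈
  [   1.4084     0.5755     0.1565     0.2253]
  [   0.2064     1.2565     0.0229     0.2528]
  [   0.2637     0.4944     1.1404     0.3230]
  [   0.7687     0.6804     0.0854     1.4416]
First solve x = (I − A)⁻¹ d = adj(I−A)·d / det(I−A); in particular x_1 = (0.614250·325 + 0.251000·1075 + 0.068250·400 + 0.098250·1050) / 0.4361375 = 599.91875 / 0.4361375 ≈ 1375.5266.
Intermediate flow from 2 to 1: z_21 = a_21 · x_1 = 0.05 × 599.91875 / 0.4361375 = 29.9959375 / 0.4361375 ≈ 68.78.

z_21 = 68.78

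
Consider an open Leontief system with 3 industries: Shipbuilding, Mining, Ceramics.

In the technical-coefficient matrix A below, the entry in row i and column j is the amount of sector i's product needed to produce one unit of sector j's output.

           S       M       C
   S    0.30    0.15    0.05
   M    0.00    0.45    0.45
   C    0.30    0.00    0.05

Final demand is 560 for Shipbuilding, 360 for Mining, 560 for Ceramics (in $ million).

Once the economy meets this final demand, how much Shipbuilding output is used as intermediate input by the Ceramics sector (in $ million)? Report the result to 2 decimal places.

z_SC = 48.07

I − A =
  [   0.70    -0.15    -0.05]
  [   0.00     0.55    -0.45]
  [  -0.30     0.00     0.95]
Cofactors of I−A, C_ij = (−1)^(i+j)·(minor ij) (rows/columns in the sector order above):
  C_11 = (0.55)(0.95) − (-0.45)(0.00) = 0.5225
  C_12 = −[(0.00)(0.95) − (-0.45)(-0.30)] = 0.1350
  C_13 = (0.00)(0.00) − (0.55)(-0.30) = 0.1650
  C_21 = −[(-0.15)(0.95) − (-0.05)(0.00)] = 0.1425
  C_22 = (0.70)(0.95) − (-0.05)(-0.30) = 0.6500
  C_23 = −[(0.70)(0.00) − (-0.15)(-0.30)] = 0.0450
  C_31 = (-0.15)(-0.45) − (-0.05)(0.55) = 0.0950
  C_32 = −[(0.70)(-0.45) − (-0.05)(0.00)] = 0.3150
  C_33 = (0.70)(0.55) − (-0.15)(0.00) = 0.3850
det(I−A) = Σ_j (I−A)_1j·C_1j = (0.70)(0.5225) + (-0.15)(0.1350) + (-0.05)(0.1650) = 0.33725
adj(I−A) = Cᵀ =
  [ 0.5225   0.1425   0.0950]
  [ 0.1350   0.6500   0.3150]
  [ 0.1650   0.0450   0.3850]
(I − A)⁻¹ = adj(I−A) / det(I−A) ≈
  [   1.5493     0.4225     0.2817]
  [   0.4003     1.9274     0.9340]
  [   0.4893     0.1334     1.1416]
First solve x = (I − A)⁻¹ d = adj(I−A)·d / det(I−A); in particular x_C = (0.1650·560 + 0.0450·360 + 0.3850·560) / 0.33725 = 324.20 / 0.33725 ≈ 961.3047.
Intermediate flow from S to C: z_SC = a_SC · x_C = 0.05 × 324.20 / 0.33725 = 16.21 / 0.33725 ≈ 48.07.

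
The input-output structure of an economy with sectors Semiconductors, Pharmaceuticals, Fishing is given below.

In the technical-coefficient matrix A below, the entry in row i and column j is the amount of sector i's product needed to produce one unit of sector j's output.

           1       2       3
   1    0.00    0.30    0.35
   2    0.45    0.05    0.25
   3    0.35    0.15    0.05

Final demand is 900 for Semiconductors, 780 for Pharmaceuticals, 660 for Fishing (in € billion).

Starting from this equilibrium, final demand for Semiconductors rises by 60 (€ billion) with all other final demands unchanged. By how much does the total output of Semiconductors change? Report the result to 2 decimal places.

Δx_1 = 90.97

I − A =
  [   1.00    -0.30    -0.35]
  [  -0.45     0.95    -0.25]
  [  -0.35    -0.15     0.95]
Cofactors of I−A, C_ij = (−1)^(i+j)·(minor ij) (rows/columns in the sector order above):
  C_11 = (0.95)(0.95) − (-0.25)(-0.15) = 0.8650
  C_12 = −[(-0.45)(0.95) − (-0.25)(-0.35)] = 0.5150
  C_13 = (-0.45)(-0.15) − (0.95)(-0.35) = 0.4000
  C_21 = −[(-0.30)(0.95) − (-0.35)(-0.15)] = 0.3375
  C_22 = (1.00)(0.95) − (-0.35)(-0.35) = 0.8275
  C_23 = −[(1.00)(-0.15) − (-0.30)(-0.35)] = 0.2550
  C_31 = (-0.30)(-0.25) − (-0.35)(0.95) = 0.4075
  C_32 = −[(1.00)(-0.25) − (-0.35)(-0.45)] = 0.4075
  C_33 = (1.00)(0.95) − (-0.30)(-0.45) = 0.8150
det(I−A) = Σ_j (I−A)_1j·C_1j = (1.00)(0.8650) + (-0.30)(0.5150) + (-0.35)(0.4000) = 0.5705
adj(I−A) = Cᵀ =
  [ 0.8650   0.3375   0.4075]
  [ 0.5150   0.8275   0.4075]
  [ 0.4000   0.2550   0.8150]
(I − A)⁻¹ = adj(I−A) / det(I−A) ≈
  [   1.5162     0.5916     0.7143]
  [   0.9027     1.4505     0.7143]
  [   0.7011     0.4470     1.4286]
Δx = (I − A)⁻¹ Δd with Δd having +60 in the Semiconductors component and 0 elsewhere.
So Δx_1 = L_11 · (+60), where L_11 = adj(I−A)_11 / det(I−A) = 0.8650 / 0.5705.
Δx_1 = 0.8650 × (+60) / 0.5705 = 51.90 / 0.5705 ≈ 90.97.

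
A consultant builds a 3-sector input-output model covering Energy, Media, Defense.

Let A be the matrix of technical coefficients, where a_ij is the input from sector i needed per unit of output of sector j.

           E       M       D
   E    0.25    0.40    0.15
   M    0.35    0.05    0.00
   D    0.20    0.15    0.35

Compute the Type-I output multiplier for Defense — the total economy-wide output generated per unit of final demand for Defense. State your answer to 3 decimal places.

m_D = 2.286

I − A =
  [   0.75    -0.40    -0.15]
  [  -0.35     0.95     0.00]
  [  -0.20    -0.15     0.65]
Cofactors of I−A, C_ij = (−1)^(i+j)·(minor ij) (rows/columns in the sector order above):
  C_11 = (0.95)(0.65) − (0.00)(-0.15) = 0.6175
  C_12 = −[(-0.35)(0.65) − (0.00)(-0.20)] = 0.2275
  C_13 = (-0.35)(-0.15) − (0.95)(-0.20) = 0.2425
  C_21 = −[(-0.40)(0.65) − (-0.15)(-0.15)] = 0.2825
  C_22 = (0.75)(0.65) − (-0.15)(-0.20) = 0.4575
  C_23 = −[(0.75)(-0.15) − (-0.40)(-0.20)] = 0.1925
  C_31 = (-0.40)(0.00) − (-0.15)(0.95) = 0.1425
  C_32 = −[(0.75)(0.00) − (-0.15)(-0.35)] = 0.0525
  C_33 = (0.75)(0.95) − (-0.40)(-0.35) = 0.5725
det(I−A) = Σ_j (I−A)_1j·C_1j = (0.75)(0.6175) + (-0.40)(0.2275) + (-0.15)(0.2425) = 0.33575
adj(I−A) = Cᵀ =
  [ 0.6175   0.2825   0.1425]
  [ 0.2275   0.4575   0.0525]
  [ 0.2425   0.1925   0.5725]
(I − A)⁻¹ = adj(I−A) / det(I−A) ≈
  [   1.8392     0.8414     0.4244]
  [   0.6776     1.3626     0.1564]
  [   0.7223     0.5733     1.7051]
The output multiplier for sector j is the column-j sum of the Leontief inverse (I − A)⁻¹ = adj(I−A) / det(I−A).
Column D of adj(I−A): (0.1425, 0.0525, 0.5725); det(I−A) = 0.33575.
m_D = (0.1425 + 0.0525 + 0.5725) / 0.33575 = 0.7675 / 0.33575 ≈ 2.286.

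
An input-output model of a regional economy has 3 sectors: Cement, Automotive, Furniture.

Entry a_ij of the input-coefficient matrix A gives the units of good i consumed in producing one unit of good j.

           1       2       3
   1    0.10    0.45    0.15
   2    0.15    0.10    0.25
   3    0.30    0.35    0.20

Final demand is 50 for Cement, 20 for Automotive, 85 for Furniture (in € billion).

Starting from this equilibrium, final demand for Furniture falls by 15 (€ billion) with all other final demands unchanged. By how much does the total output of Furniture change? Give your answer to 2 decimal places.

Δx_3 = -25.71

I − A =
  [   0.90    -0.45    -0.15]
  [  -0.15     0.90    -0.25]
  [  -0.30    -0.35     0.80]
Cofactors of I−A, C_ij = (−1)^(i+j)·(minor ij) (rows/columns in the sector order above):
  C_11 = (0.90)(0.80) − (-0.25)(-0.35) = 0.6325
  C_12 = −[(-0.15)(0.80) − (-0.25)(-0.30)] = 0.1950
  C_13 = (-0.15)(-0.35) − (0.90)(-0.30) = 0.3225
  C_21 = −[(-0.45)(0.80) − (-0.15)(-0.35)] = 0.4125
  C_22 = (0.90)(0.80) − (-0.15)(-0.30) = 0.6750
  C_23 = −[(0.90)(-0.35) − (-0.45)(-0.30)] = 0.4500
  C_31 = (-0.45)(-0.25) − (-0.15)(0.90) = 0.2475
  C_32 = −[(0.90)(-0.25) − (-0.15)(-0.15)] = 0.2475
  C_33 = (0.90)(0.90) − (-0.45)(-0.15) = 0.7425
det(I−A) = Σ_j (I−A)_1j·C_1j = (0.90)(0.6325) + (-0.45)(0.1950) + (-0.15)(0.3225) = 0.433125
adj(I−A) = Cᵀ =
  [ 0.6325   0.4125   0.2475]
  [ 0.1950   0.6750   0.2475]
  [ 0.3225   0.4500   0.7425]
(I − A)⁻¹ = adj(I−A) / det(I−A) ≈
  [   1.4603     0.9524     0.5714]
  [   0.4502     1.5584     0.5714]
  [   0.7446     1.0390     1.7143]
Δx = (I − A)⁻¹ Δd with Δd having -15 in the Furniture component and 0 elsewhere.
So Δx_3 = L_33 · (-15), where L_33 = adj(I−A)_33 / det(I−A) = 0.7425 / 0.433125.
Δx_3 = 0.7425 × (-15) / 0.433125 = -11.1375 / 0.433125 ≈ -25.71.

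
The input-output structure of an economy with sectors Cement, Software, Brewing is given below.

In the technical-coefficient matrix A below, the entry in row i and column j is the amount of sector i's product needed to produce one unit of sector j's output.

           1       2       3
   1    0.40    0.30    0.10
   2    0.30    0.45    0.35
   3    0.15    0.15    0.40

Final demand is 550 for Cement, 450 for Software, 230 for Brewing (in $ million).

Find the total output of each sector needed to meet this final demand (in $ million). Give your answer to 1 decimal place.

I − A =
  [   0.60    -0.30    -0.10]
  [  -0.30     0.55    -0.35]
  [  -0.15    -0.15     0.60]
Cofactors of I−A, C_ij = (−1)^(i+j)·(minor ij) (rows/columns in the sector order above):
  C_11 = (0.55)(0.60) − (-0.35)(-0.15) = 0.2775
  C_12 = −[(-0.30)(0.60) − (-0.35)(-0.15)] = 0.2325
  C_13 = (-0.30)(-0.15) − (0.55)(-0.15) = 0.1275
  C_21 = −[(-0.30)(0.60) − (-0.10)(-0.15)] = 0.1950
  C_22 = (0.60)(0.60) − (-0.10)(-0.15) = 0.3450
  C_23 = −[(0.60)(-0.15) − (-0.30)(-0.15)] = 0.1350
  C_31 = (-0.30)(-0.35) − (-0.10)(0.55) = 0.1600
  C_32 = −[(0.60)(-0.35) − (-0.10)(-0.30)] = 0.2400
  C_33 = (0.60)(0.55) − (-0.30)(-0.30) = 0.2400
det(I−A) = Σ_j (I−A)_1j·C_1j = (0.60)(0.2775) + (-0.30)(0.2325) + (-0.10)(0.1275) = 0.0840
adj(I−A) = Cᵀ =
  [ 0.2775   0.1950   0.1600]
  [ 0.2325   0.3450   0.2400]
  [ 0.1275   0.1350   0.2400]
(I − A)⁻¹ = adj(I−A) / det(I−A) ≈
  [   3.3036     2.3214     1.9048]
  [   2.7679     4.1071     2.8571]
  [   1.5179     1.6071     2.8571]
x = (I − A)⁻¹ d = adj(I−A)·d / det(I−A), with det(I−A) = 0.0840:
  x_1 = (0.2775·550 + 0.1950·450 + 0.1600·230) / 0.0840 = 277.175 / 0.0840 ≈ 3299.7
  x_2 = (0.2325·550 + 0.3450·450 + 0.2400·230) / 0.0840 = 338.325 / 0.0840 ≈ 4027.7
  x_3 = (0.1275·550 + 0.1350·450 + 0.2400·230) / 0.0840 = 186.075 / 0.0840 ≈ 2215.2

x_1 = 3299.7, x_2 = 4027.7, x_3 = 2215.2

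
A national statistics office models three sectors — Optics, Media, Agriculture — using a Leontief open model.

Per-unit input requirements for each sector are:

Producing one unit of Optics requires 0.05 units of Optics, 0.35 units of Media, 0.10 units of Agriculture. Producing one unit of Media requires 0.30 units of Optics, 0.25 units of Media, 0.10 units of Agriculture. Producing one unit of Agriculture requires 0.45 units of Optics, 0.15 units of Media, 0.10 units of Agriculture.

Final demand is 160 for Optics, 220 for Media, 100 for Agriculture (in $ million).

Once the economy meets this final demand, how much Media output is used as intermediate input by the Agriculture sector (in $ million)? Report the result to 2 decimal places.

I − A =
  [   0.95    -0.30    -0.45]
  [  -0.35     0.75    -0.15]
  [  -0.10    -0.10     0.90]
Cofactors of I−A, C_ij = (−1)^(i+j)·(minor ij) (rows/columns in the sector order above):
  C_11 = (0.75)(0.90) − (-0.15)(-0.10) = 0.6600
  C_12 = −[(-0.35)(0.90) − (-0.15)(-0.10)] = 0.3300
  C_13 = (-0.35)(-0.10) − (0.75)(-0.10) = 0.1100
  C_21 = −[(-0.30)(0.90) − (-0.45)(-0.10)] = 0.3150
  C_22 = (0.95)(0.90) − (-0.45)(-0.10) = 0.8100
  C_23 = −[(0.95)(-0.10) − (-0.30)(-0.10)] = 0.1250
  C_31 = (-0.30)(-0.15) − (-0.45)(0.75) = 0.3825
  C_32 = −[(0.95)(-0.15) − (-0.45)(-0.35)] = 0.3000
  C_33 = (0.95)(0.75) − (-0.30)(-0.35) = 0.6075
det(I−A) = Σ_j (I−A)_1j·C_1j = (0.95)(0.6600) + (-0.30)(0.3300) + (-0.45)(0.1100) = 0.4785
adj(I−A) = Cᵀ =
  [ 0.6600   0.3150   0.3825]
  [ 0.3300   0.8100   0.3000]
  [ 0.1100   0.1250   0.6075]
(I − A)⁻¹ = adj(I−A) / det(I−A) ≈
  [   1.3793     0.6583     0.7994]
  [   0.6897     1.6928     0.6270]
  [   0.2299     0.2612     1.2696]
First solve x = (I − A)⁻¹ d = adj(I−A)·d / det(I−A); in particular x_3 = (0.1100·160 + 0.1250·220 + 0.6075·100) / 0.4785 = 105.85 / 0.4785 ≈ 221.2121.
Intermediate flow from 2 to 3: z_23 = a_23 · x_3 = 0.15 × 105.85 / 0.4785 = 15.8775 / 0.4785 ≈ 33.18.

z_23 = 33.18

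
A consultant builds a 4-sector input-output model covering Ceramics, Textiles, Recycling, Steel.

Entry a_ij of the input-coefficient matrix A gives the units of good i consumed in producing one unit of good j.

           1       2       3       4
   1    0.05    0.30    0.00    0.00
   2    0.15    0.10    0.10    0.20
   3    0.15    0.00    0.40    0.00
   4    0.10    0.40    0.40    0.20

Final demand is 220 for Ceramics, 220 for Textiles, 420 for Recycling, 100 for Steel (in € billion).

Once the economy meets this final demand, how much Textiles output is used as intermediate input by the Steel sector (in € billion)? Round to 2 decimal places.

z_24 = 176.01

I − A =
  [   0.95    -0.30     0.00     0.00]
  [  -0.15     0.90    -0.10    -0.20]
  [  -0.15     0.00     0.60     0.00]
  [  -0.10    -0.40    -0.40     0.80]
Compute the cofactors C_ij = (−1)^(i+j)·(3×3 minor ij) of I−A; the adjugate is their transpose:
adj(I−A) = Cᵀ =
  [ 0.3840   0.1440   0.0480   0.0360]
  [ 0.1080   0.4560   0.1520   0.1140]
  [ 0.0960   0.0360   0.5660   0.0090]
  [ 0.1500   0.2640   0.3650   0.4815]
det(I−A) = Σ_j (I−A)_1j·C_1j = (0.95)(0.3840) + (-0.30)(0.1080) + (0.00)(0.0960) + (0.00)(0.1500) = 0.3324
(I − A)⁻¹ = adj(I−A) / det(I−A) ≈
  [   1.1552     0.4332     0.1444     0.1083]
  [   0.3249     1.3718     0.4573     0.3430]
  [   0.2888     0.1083     1.7028     0.0271]
  [   0.4513     0.7942     1.0981     1.4486]
First solve x = (I − A)⁻¹ d = adj(I−A)·d / det(I−A); in particular x_4 = (0.1500·220 + 0.2640·220 + 0.3650·420 + 0.4815·100) / 0.3324 = 292.53 / 0.3324 ≈ 880.0542.
Intermediate flow from 2 to 4: z_24 = a_24 · x_4 = 0.20 × 292.53 / 0.3324 = 58.506 / 0.3324 ≈ 176.01.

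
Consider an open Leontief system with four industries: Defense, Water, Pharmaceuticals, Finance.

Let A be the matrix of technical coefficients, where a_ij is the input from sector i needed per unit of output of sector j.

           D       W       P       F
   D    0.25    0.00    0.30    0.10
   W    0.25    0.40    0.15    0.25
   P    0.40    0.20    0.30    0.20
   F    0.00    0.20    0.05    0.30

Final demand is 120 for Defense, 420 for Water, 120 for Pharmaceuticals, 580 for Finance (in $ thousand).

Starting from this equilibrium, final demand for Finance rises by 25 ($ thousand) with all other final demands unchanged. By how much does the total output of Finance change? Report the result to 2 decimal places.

Δx_F = 49.60

I − A =
  [   0.75     0.00    -0.30    -0.10]
  [  -0.25     0.60    -0.15    -0.25]
  [  -0.40    -0.20     0.70    -0.20]
  [   0.00    -0.20    -0.05     0.70]
Compute the cofactors C_ij = (−1)^(i+j)·(3×3 minor ij) of I−A; the adjugate is their transpose:
adj(I−A) = Cᵀ =
  [ 0.223500   0.069000   0.117000   0.090000]
  [ 0.167000   0.274000   0.141875   0.162250]
  [ 0.193000   0.143000   0.272500   0.156500]
  [ 0.061500   0.088500   0.060000   0.205500]
det(I−A) = Σ_j (I−A)_1j·C_1j = (0.75)(0.223500) + (0.00)(0.167000) + (-0.30)(0.193000) + (-0.10)(0.061500) = 0.103575
(I − A)⁻¹ = adj(I−A) / det(I−A) ≈
  [   2.1579     0.6662     1.1296     0.8689]
  [   1.6124     2.6454     1.3698     1.5665]
  [   1.8634     1.3806     2.6309     1.5110]
  [   0.5938     0.8545     0.5793     1.9841]
Δx = (I − A)⁻¹ Δd with Δd having +25 in the Finance component and 0 elsewhere.
So Δx_F = L_FF · (+25), where L_FF = adj(I−A)_FF / det(I−A) = 0.205500 / 0.103575.
Δx_F = 0.205500 × (+25) / 0.103575 = 5.1375 / 0.103575 ≈ 49.60.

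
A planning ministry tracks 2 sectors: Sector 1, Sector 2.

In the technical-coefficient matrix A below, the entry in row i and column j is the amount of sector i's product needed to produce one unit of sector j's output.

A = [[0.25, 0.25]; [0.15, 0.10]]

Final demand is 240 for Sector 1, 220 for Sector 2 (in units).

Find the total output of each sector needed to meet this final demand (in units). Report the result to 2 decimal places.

I − A =
  [   0.75    -0.25]
  [  -0.15     0.90]
det(I−A) = (0.75)(0.90) − (-0.25)(-0.15) = 0.6375
adj(I−A) = [[0.90, 0.25], [0.15, 0.75]]
(I − A)⁻¹ = adj(I−A) / det(I−A) ≈
  [   1.4118     0.3922]
  [   0.2353     1.1765]
x = (I − A)⁻¹ d = adj(I−A)·d / det(I−A), with det(I−A) = 0.6375:
  x_1 = (0.90·240 + 0.25·220) / 0.6375 = 271.00 / 0.6375 ≈ 425.10
  x_2 = (0.15·240 + 0.75·220) / 0.6375 = 201.00 / 0.6375 ≈ 315.29

x_1 = 425.10, x_2 = 315.29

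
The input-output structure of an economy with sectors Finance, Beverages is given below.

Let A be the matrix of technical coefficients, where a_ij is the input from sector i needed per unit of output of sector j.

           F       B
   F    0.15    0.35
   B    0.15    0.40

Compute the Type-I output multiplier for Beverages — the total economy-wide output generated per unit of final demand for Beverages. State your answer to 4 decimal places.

I − A =
  [   0.85    -0.35]
  [  -0.15     0.60]
det(I−A) = (0.85)(0.60) − (-0.35)(-0.15) = 0.4575
adj(I−A) = [[0.60, 0.35], [0.15, 0.85]]
(I − A)⁻¹ = adj(I−A) / det(I−A) ≈
  [   1.31148     0.76503]
  [   0.32787     1.85792]
The output multiplier for sector j is the column-j sum of the Leontief inverse (I − A)⁻¹ = adj(I−A) / det(I−A).
Column B of adj(I−A): (0.35, 0.85); det(I−A) = 0.4575.
m_B = (0.35 + 0.85) / 0.4575 = 1.20 / 0.4575 ≈ 2.6230.

m_B = 2.6230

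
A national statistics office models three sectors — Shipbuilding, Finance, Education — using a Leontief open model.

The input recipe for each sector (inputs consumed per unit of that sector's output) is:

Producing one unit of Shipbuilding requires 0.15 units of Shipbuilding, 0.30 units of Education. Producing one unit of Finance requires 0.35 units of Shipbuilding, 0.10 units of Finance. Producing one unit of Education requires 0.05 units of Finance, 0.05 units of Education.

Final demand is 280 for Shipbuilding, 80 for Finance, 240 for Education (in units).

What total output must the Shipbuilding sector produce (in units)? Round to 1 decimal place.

x_S = 374.5

I − A =
  [   0.85    -0.35     0.00]
  [   0.00     0.90    -0.05]
  [  -0.30     0.00     0.95]
Cofactors of I−A, C_ij = (−1)^(i+j)·(minor ij) (rows/columns in the sector order above):
  C_11 = (0.90)(0.95) − (-0.05)(0.00) = 0.8550
  C_12 = −[(0.00)(0.95) − (-0.05)(-0.30)] = 0.0150
  C_13 = (0.00)(0.00) − (0.90)(-0.30) = 0.2700
  C_21 = −[(-0.35)(0.95) − (0.00)(0.00)] = 0.3325
  C_22 = (0.85)(0.95) − (0.00)(-0.30) = 0.8075
  C_23 = −[(0.85)(0.00) − (-0.35)(-0.30)] = 0.1050
  C_31 = (-0.35)(-0.05) − (0.00)(0.90) = 0.0175
  C_32 = −[(0.85)(-0.05) − (0.00)(0.00)] = 0.0425
  C_33 = (0.85)(0.90) − (-0.35)(0.00) = 0.7650
det(I−A) = Σ_j (I−A)_1j·C_1j = (0.85)(0.8550) + (-0.35)(0.0150) + (0.00)(0.2700) = 0.7215
adj(I−A) = Cᵀ =
  [ 0.8550   0.3325   0.0175]
  [ 0.0150   0.8075   0.0425]
  [ 0.2700   0.1050   0.7650]
(I − A)⁻¹ = adj(I−A) / det(I−A) ≈
  [   1.1850     0.4608     0.0243]
  [   0.0208     1.1192     0.0589]
  [   0.3742     0.1455     1.0603]
x = (I − A)⁻¹ d = adj(I−A)·d / det(I−A), with det(I−A) = 0.7215:
  x_S = (0.8550·280 + 0.3325·80 + 0.0175·240) / 0.7215 = 270.20 / 0.7215 ≈ 374.5
  x_F = (0.0150·280 + 0.8075·80 + 0.0425·240) / 0.7215 = 79.00 / 0.7215 ≈ 109.5
  x_E = (0.2700·280 + 0.1050·80 + 0.7650·240) / 0.7215 = 267.60 / 0.7215 ≈ 370.9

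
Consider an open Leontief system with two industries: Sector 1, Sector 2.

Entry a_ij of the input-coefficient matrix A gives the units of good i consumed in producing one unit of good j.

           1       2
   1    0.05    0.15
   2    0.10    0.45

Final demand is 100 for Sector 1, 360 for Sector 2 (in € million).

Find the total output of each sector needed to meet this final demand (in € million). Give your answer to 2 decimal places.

x_1 = 214.78, x_2 = 693.60

I − A =
  [   0.95    -0.15]
  [  -0.10     0.55]
det(I−A) = (0.95)(0.55) − (-0.15)(-0.10) = 0.5075
adj(I−A) = [[0.55, 0.15], [0.10, 0.95]]
(I − A)⁻¹ = adj(I−A) / det(I−A) ≈
  [   1.0837     0.2956]
  [   0.1970     1.8719]
x = (I − A)⁻¹ d = adj(I−A)·d / det(I−A), with det(I−A) = 0.5075:
  x_1 = (0.55·100 + 0.15·360) / 0.5075 = 109.00 / 0.5075 ≈ 214.78
  x_2 = (0.10·100 + 0.95·360) / 0.5075 = 352.00 / 0.5075 ≈ 693.60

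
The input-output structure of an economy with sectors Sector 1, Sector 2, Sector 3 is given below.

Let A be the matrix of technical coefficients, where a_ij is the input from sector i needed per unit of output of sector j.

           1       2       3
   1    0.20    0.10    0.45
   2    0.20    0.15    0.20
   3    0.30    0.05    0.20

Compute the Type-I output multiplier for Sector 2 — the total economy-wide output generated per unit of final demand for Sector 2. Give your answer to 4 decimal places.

I − A =
  [   0.80    -0.10    -0.45]
  [  -0.20     0.85    -0.20]
  [  -0.30    -0.05     0.80]
Cofactors of I−A, C_ij = (−1)^(i+j)·(minor ij) (rows/columns in the sector order above):
  C_11 = (0.85)(0.80) − (-0.20)(-0.05) = 0.6700
  C_12 = −[(-0.20)(0.80) − (-0.20)(-0.30)] = 0.2200
  C_13 = (-0.20)(-0.05) − (0.85)(-0.30) = 0.2650
  C_21 = −[(-0.10)(0.80) − (-0.45)(-0.05)] = 0.1025
  C_22 = (0.80)(0.80) − (-0.45)(-0.30) = 0.5050
  C_23 = −[(0.80)(-0.05) − (-0.10)(-0.30)] = 0.0700
  C_31 = (-0.10)(-0.20) − (-0.45)(0.85) = 0.4025
  C_32 = −[(0.80)(-0.20) − (-0.45)(-0.20)] = 0.2500
  C_33 = (0.80)(0.85) − (-0.10)(-0.20) = 0.6600
det(I−A) = Σ_j (I−A)_1j·C_1j = (0.80)(0.6700) + (-0.10)(0.2200) + (-0.45)(0.2650) = 0.39475
adj(I−A) = Cᵀ =
  [ 0.6700   0.1025   0.4025]
  [ 0.2200   0.5050   0.2500]
  [ 0.2650   0.0700   0.6600]
(I − A)⁻¹ = adj(I−A) / det(I−A) ≈
  [   1.69728     0.25966     1.01963]
  [   0.55731     1.27929     0.63331]
  [   0.67131     0.17733     1.67194]
The output multiplier for sector j is the column-j sum of the Leontief inverse (I − A)⁻¹ = adj(I−A) / det(I−A).
Column 2 of adj(I−A): (0.1025, 0.5050, 0.0700); det(I−A) = 0.39475.
m_2 = (0.1025 + 0.5050 + 0.0700) / 0.39475 = 0.6775 / 0.39475 ≈ 1.7163.

m_2 = 1.7163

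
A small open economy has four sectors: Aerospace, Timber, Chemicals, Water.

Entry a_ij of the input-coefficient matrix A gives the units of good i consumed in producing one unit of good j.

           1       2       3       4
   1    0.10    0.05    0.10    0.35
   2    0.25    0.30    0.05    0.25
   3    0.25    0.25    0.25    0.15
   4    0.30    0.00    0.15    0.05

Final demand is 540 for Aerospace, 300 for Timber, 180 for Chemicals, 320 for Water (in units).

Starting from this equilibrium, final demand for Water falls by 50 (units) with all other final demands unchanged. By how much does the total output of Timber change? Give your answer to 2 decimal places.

I − A =
  [   0.90    -0.05    -0.10    -0.35]
  [  -0.25     0.70    -0.05    -0.25]
  [  -0.25    -0.25     0.75    -0.15]
  [  -0.30     0.00    -0.15     0.95]
Compute the cofactors C_ij = (−1)^(i+j)·(3×3 minor ij) of I−A; the adjugate is their transpose:
adj(I−A) = Cᵀ =
  [ 0.461750   0.071375   0.107500   0.205875]
  [ 0.252250   0.500875   0.115625   0.243000]
  [ 0.275875   0.201625   0.509375   0.235125]
  [ 0.189375   0.054375   0.114375   0.427500]
det(I−A) = Σ_j (I−A)_1j·C_1j = (0.90)(0.461750) + (-0.05)(0.252250) + (-0.10)(0.275875) + (-0.35)(0.189375) = 0.30909375
(I − A)⁻¹ = adj(I−A) / det(I−A) ≈
  [   1.4939     0.2309     0.3478     0.6661]
  [   0.8161     1.6205     0.3741     0.7862]
  [   0.8925     0.6523     1.6480     0.7607]
  [   0.6127     0.1759     0.3700     1.3831]
Δx = (I − A)⁻¹ Δd with Δd having -50 in the Water component and 0 elsewhere.
So Δx_2 = L_24 · (-50), where L_24 = adj(I−A)_24 / det(I−A) = 0.243000 / 0.30909375.
Δx_2 = 0.243000 × (-50) / 0.30909375 = -12.15 / 0.30909375 ≈ -39.31.

Δx_2 = -39.31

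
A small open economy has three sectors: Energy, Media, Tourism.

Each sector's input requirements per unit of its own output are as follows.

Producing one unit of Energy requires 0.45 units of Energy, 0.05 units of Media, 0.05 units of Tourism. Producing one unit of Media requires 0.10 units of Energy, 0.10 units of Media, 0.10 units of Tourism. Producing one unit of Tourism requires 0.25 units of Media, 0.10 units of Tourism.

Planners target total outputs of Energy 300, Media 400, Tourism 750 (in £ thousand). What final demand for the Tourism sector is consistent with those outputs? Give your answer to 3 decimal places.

I − A =
  [   0.55    -0.10     0.00]
  [  -0.05     0.90    -0.25]
  [  -0.05    -0.10     0.90]
d = (I − A) x:
  d_E = (+0.55)·300 + (-0.10)·400 + (+0.00)·750 = 125.000
  d_M = (-0.05)·300 + (+0.90)·400 + (-0.25)·750 = 157.500
  d_T = (-0.05)·300 + (-0.10)·400 + (+0.90)·750 = 620.000

d_T = 620.000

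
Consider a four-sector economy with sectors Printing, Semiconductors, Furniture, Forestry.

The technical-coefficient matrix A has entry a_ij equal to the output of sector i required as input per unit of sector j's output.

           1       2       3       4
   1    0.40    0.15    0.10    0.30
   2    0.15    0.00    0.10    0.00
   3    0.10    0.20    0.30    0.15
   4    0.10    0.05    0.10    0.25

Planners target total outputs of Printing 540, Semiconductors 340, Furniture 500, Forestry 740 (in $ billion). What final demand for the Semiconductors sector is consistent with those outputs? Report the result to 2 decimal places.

d_2 = 209.00

I − A =
  [   0.60    -0.15    -0.10    -0.30]
  [  -0.15     1.00    -0.10     0.00]
  [  -0.10    -0.20     0.70    -0.15]
  [  -0.10    -0.05    -0.10     0.75]
d = (I − A) x:
  d_1 = (+0.60)·540 + (-0.15)·340 + (-0.10)·500 + (-0.30)·740 = 1.00
  d_2 = (-0.15)·540 + (+1.00)·340 + (-0.10)·500 + (+0.00)·740 = 209.00
  d_3 = (-0.10)·540 + (-0.20)·340 + (+0.70)·500 + (-0.15)·740 = 117.00
  d_4 = (-0.10)·540 + (-0.05)·340 + (-0.10)·500 + (+0.75)·740 = 434.00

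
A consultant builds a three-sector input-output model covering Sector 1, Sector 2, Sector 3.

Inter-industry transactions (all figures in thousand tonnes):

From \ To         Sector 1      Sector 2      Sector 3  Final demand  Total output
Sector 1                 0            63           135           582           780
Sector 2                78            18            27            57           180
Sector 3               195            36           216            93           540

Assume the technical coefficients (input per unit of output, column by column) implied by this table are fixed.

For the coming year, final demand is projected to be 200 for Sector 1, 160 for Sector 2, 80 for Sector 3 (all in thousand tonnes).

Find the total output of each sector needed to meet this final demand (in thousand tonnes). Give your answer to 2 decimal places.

Technical coefficients a_ij = z_ij / X_j:
  a_11 = 0/780 = 0.00, a_21 = 78/780 = 0.10, a_31 = 195/780 = 0.25
  a_12 = 63/180 = 0.35, a_22 = 18/180 = 0.10, a_32 = 36/180 = 0.20
  a_13 = 135/540 = 0.25, a_23 = 27/540 = 0.05, a_33 = 216/540 = 0.40
I − A =
  [   1.00    -0.35    -0.25]
  [  -0.10     0.90    -0.05]
  [  -0.25    -0.20     0.60]
Cofactors of I−A, C_ij = (−1)^(i+j)·(minor ij) (rows/columns in the sector order above):
  C_11 = (0.90)(0.60) − (-0.05)(-0.20) = 0.5300
  C_12 = −[(-0.10)(0.60) − (-0.05)(-0.25)] = 0.0725
  C_13 = (-0.10)(-0.20) − (0.90)(-0.25) = 0.2450
  C_21 = −[(-0.35)(0.60) − (-0.25)(-0.20)] = 0.2600
  C_22 = (1.00)(0.60) − (-0.25)(-0.25) = 0.5375
  C_23 = −[(1.00)(-0.20) − (-0.35)(-0.25)] = 0.2875
  C_31 = (-0.35)(-0.05) − (-0.25)(0.90) = 0.2425
  C_32 = −[(1.00)(-0.05) − (-0.25)(-0.10)] = 0.0750
  C_33 = (1.00)(0.90) − (-0.35)(-0.10) = 0.8650
det(I−A) = Σ_j (I−A)_1j·C_1j = (1.00)(0.5300) + (-0.35)(0.0725) + (-0.25)(0.2450) = 0.443375
adj(I−A) = Cᵀ =
  [ 0.5300   0.2600   0.2425]
  [ 0.0725   0.5375   0.0750]
  [ 0.2450   0.2875   0.8650]
(I − A)⁻¹ = adj(I−A) / det(I−A) ≈
  [   1.1954     0.5864     0.5469]
  [   0.1635     1.2123     0.1692]
  [   0.5526     0.6484     1.9509]
x = (I − A)⁻¹ d = adj(I−A)·d / det(I−A), with det(I−A) = 0.443375:
  x_1 = (0.5300·200 + 0.2600·160 + 0.2425·80) / 0.443375 = 167.00 / 0.443375 ≈ 376.66
  x_2 = (0.0725·200 + 0.5375·160 + 0.0750·80) / 0.443375 = 106.50 / 0.443375 ≈ 240.20
  x_3 = (0.2450·200 + 0.2875·160 + 0.8650·80) / 0.443375 = 164.20 / 0.443375 ≈ 370.34

x_1 = 376.66, x_2 = 240.20, x_3 = 370.34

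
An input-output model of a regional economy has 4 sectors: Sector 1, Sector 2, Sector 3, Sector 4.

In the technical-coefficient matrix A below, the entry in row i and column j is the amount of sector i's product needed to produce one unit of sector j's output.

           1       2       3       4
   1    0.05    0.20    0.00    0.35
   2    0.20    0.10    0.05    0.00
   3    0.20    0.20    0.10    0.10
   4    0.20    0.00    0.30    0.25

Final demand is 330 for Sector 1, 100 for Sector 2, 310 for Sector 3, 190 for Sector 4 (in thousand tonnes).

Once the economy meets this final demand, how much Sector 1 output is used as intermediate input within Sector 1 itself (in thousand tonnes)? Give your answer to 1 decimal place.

I − A =
  [   0.95    -0.20     0.00    -0.35]
  [  -0.20     0.90    -0.05     0.00]
  [  -0.20    -0.20     0.90    -0.10]
  [  -0.20     0.00    -0.30     0.75]
Compute the cofactors C_ij = (−1)^(i+j)·(3×3 minor ij) of I−A; the adjugate is their transpose:
adj(I−A) = Cᵀ =
  [ 0.573000   0.150000   0.102000   0.281000]
  [ 0.137500   0.528750   0.053125   0.071250]
  [ 0.183000   0.162500   0.548250   0.158500]
  [ 0.226000   0.105000   0.246500   0.722000]
det(I−A) = Σ_j (I−A)_1j·C_1j = (0.95)(0.573000) + (-0.20)(0.137500) + (0.00)(0.183000) + (-0.35)(0.226000) = 0.43775
(I − A)⁻¹ = adj(I−A) / det(I−A) ≈
  [   1.3090     0.3427     0.2330     0.6419]
  [   0.3141     1.2079     0.1214     0.1628]
  [   0.4180     0.3712     1.2524     0.3621]
  [   0.5163     0.2399     0.5631     1.6493]
First solve x = (I − A)⁻¹ d = adj(I−A)·d / det(I−A); in particular x_1 = (0.573000·330 + 0.150000·100 + 0.102000·310 + 0.281000·190) / 0.43775 = 289.10 / 0.43775 ≈ 660.423.
Intermediate flow from 1 to 1: z_11 = a_11 · x_1 = 0.05 × 289.10 / 0.43775 = 14.455 / 0.43775 ≈ 33.0.

z_11 = 33.0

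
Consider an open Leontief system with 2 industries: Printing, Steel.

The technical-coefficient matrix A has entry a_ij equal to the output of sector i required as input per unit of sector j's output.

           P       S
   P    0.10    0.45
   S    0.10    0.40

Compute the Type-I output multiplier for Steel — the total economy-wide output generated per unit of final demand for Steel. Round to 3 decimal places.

m_S = 2.727

I − A =
  [   0.90    -0.45]
  [  -0.10     0.60]
det(I−A) = (0.90)(0.60) − (-0.45)(-0.10) = 0.4950
adj(I−A) = [[0.60, 0.45], [0.10, 0.90]]
(I − A)⁻¹ = adj(I−A) / det(I−A) ≈
  [   1.2121     0.9091]
  [   0.2020     1.8182]
The output multiplier for sector j is the column-j sum of the Leontief inverse (I − A)⁻¹ = adj(I−A) / det(I−A).
Column S of adj(I−A): (0.45, 0.90); det(I−A) = 0.4950.
m_S = (0.45 + 0.90) / 0.4950 = 1.35 / 0.4950 ≈ 2.727.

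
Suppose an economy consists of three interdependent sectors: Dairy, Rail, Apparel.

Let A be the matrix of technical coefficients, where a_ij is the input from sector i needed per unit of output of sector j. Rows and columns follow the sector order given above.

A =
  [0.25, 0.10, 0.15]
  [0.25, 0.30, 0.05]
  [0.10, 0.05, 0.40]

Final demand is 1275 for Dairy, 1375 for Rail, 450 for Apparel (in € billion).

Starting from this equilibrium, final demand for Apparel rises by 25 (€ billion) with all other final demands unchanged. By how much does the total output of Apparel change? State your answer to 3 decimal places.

Δx_A = 43.821

I − A =
  [   0.75    -0.10    -0.15]
  [  -0.25     0.70    -0.05]
  [  -0.10    -0.05     0.60]
Cofactors of I−A, C_ij = (−1)^(i+j)·(minor ij) (rows/columns in the sector order above):
  C_11 = (0.70)(0.60) − (-0.05)(-0.05) = 0.4175
  C_12 = −[(-0.25)(0.60) − (-0.05)(-0.10)] = 0.1550
  C_13 = (-0.25)(-0.05) − (0.70)(-0.10) = 0.0825
  C_21 = −[(-0.10)(0.60) − (-0.15)(-0.05)] = 0.0675
  C_22 = (0.75)(0.60) − (-0.15)(-0.10) = 0.4350
  C_23 = −[(0.75)(-0.05) − (-0.10)(-0.10)] = 0.0475
  C_31 = (-0.10)(-0.05) − (-0.15)(0.70) = 0.1100
  C_32 = −[(0.75)(-0.05) − (-0.15)(-0.25)] = 0.0750
  C_33 = (0.75)(0.70) − (-0.10)(-0.25) = 0.5000
det(I−A) = Σ_j (I−A)_1j·C_1j = (0.75)(0.4175) + (-0.10)(0.1550) + (-0.15)(0.0825) = 0.28525
adj(I−A) = Cᵀ =
  [ 0.4175   0.0675   0.1100]
  [ 0.1550   0.4350   0.0750]
  [ 0.0825   0.0475   0.5000]
(I − A)⁻¹ = adj(I−A) / det(I−A) ≈
  [   1.4636     0.2366     0.3856]
  [   0.5434     1.5250     0.2629]
  [   0.2892     0.1665     1.7528]
Δx = (I − A)⁻¹ Δd with Δd having +25 in the Apparel component and 0 elsewhere.
So Δx_A = L_AA · (+25), where L_AA = adj(I−A)_AA / det(I−A) = 0.5000 / 0.28525.
Δx_A = 0.5000 × (+25) / 0.28525 = 12.50 / 0.28525 ≈ 43.821.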